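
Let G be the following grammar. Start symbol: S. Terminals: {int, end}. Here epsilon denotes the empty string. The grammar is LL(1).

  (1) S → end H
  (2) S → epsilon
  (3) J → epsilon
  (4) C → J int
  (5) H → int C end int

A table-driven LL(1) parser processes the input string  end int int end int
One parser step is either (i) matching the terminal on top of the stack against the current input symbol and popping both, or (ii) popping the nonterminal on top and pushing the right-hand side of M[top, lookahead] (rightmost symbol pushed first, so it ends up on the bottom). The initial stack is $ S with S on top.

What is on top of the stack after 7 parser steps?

     Stack            Input                  Action
  1  $ S              end int int end int $  expand S → end H
  2  $ H end          end int int end int $  match end
  3  $ H              int int end int $      expand H → int C end int
  4  $ int end C int  int int end int $      match int
  5  $ int end C      int end int $          expand C → J int
  6  $ int end int J  int end int $          expand J → epsilon
  7  $ int end int    int end int $          match int
Stack after step 7: $ int end (top = end).

end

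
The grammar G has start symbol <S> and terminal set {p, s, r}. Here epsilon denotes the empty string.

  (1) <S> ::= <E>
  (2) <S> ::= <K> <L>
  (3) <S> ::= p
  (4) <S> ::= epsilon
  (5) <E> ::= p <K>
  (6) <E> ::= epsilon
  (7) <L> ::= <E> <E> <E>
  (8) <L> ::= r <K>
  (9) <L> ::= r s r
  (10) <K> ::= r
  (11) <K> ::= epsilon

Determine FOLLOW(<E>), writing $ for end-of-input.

FIRST(<E>) = {epsilon, p}
FIRST(<K>) = {epsilon, r}
FIRST(<L>) = {epsilon, p, r}  (via <E> <E> <E>)
FIRST(<S>) = {epsilon, p, r}  (via <E>, <K> <L>)
FOLLOW(<S>) includes $ since <S> is the start symbol.
FOLLOW(<S>): <S> appears on no right-hand side. Thus FOLLOW(<S>) = {$}.
FOLLOW(<L>): in <S>::=<K> <L>, the suffix after <L> is empty, so FOLLOW(<L>) ⊇ FOLLOW(<S>) = {$}. Thus FOLLOW(<L>) = {$}.
FOLLOW(<E>): in <S>::=<E>, the suffix after <E> is empty, so FOLLOW(<E>) ⊇ FOLLOW(<S>) = {$}; in <L>::=<E> <E> <E> (occurrence 1), <E> is followed by <E> <E> with FIRST {epsilon, p}; in <L>::=<E> <E> <E> (occurrence 1), the suffix after <E> is nullable, so FOLLOW(<E>) ⊇ FOLLOW(<L>) = {$}; in <L>::=<E> <E> <E> (occurrence 2), <E> is followed by <E> with FIRST {epsilon, p}; in <L>::=<E> <E> <E> (occurrence 2), the suffix after <E> is nullable, so FOLLOW(<E>) ⊇ FOLLOW(<L>) = {$}; in <L>::=<E> <E> <E> (occurrence 3), the suffix after <E> is empty, so FOLLOW(<E>) ⊇ FOLLOW(<L>) = {$}. Thus FOLLOW(<E>) = {$, p}.
FOLLOW(<K>): in <S>::=<K> <L>, <K> is followed by <L> with FIRST {epsilon, p, r}; in <S>::=<K> <L>, the suffix after <K> is nullable, so FOLLOW(<K>) ⊇ FOLLOW(<S>) = {$}; in <E>::=p <K>, the suffix after <K> is empty, so FOLLOW(<K>) ⊇ FOLLOW(<E>) = {$, p}; in <L>::=r <K>, the suffix after <K> is empty, so FOLLOW(<K>) ⊇ FOLLOW(<L>) = {$}. Thus FOLLOW(<K>) = {$, p, r}.

{$, p}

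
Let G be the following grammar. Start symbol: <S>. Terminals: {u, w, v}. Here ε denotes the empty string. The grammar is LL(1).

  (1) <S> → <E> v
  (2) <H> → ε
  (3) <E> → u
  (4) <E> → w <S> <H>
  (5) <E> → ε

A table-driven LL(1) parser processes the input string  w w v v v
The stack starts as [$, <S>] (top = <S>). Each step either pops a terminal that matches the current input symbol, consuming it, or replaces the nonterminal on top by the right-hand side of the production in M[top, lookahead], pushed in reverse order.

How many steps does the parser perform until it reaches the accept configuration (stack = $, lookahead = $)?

step 1: stack=$ <S>  input=w w v v v $  — expand <S> → <E> v
step 2: stack=$ v <E>  input=w w v v v $  — expand <E> → w <S> <H>
step 3: stack=$ v <H> <S> w  input=w w v v v $  — match w
step 4: stack=$ v <H> <S>  input=w v v v $  — expand <S> → <E> v
step 5: stack=$ v <H> v <E>  input=w v v v $  — expand <E> → w <S> <H>
step 6: stack=$ v <H> v <H> <S> w  input=w v v v $  — match w
step 7: stack=$ v <H> v <H> <S>  input=v v v $  — expand <S> → <E> v
step 8: stack=$ v <H> v <H> v <E>  input=v v v $  — expand <E> → ε
step 9: stack=$ v <H> v <H> v  input=v v v $  — match v
step 10: stack=$ v <H> v <H>  input=v v $  — expand <H> → ε
step 11: stack=$ v <H> v  input=v v $  — match v
step 12: stack=$ v <H>  input=v $  — expand <H> → ε
step 13: stack=$ v  input=v $  — match v
Accept reached after 13 steps.

13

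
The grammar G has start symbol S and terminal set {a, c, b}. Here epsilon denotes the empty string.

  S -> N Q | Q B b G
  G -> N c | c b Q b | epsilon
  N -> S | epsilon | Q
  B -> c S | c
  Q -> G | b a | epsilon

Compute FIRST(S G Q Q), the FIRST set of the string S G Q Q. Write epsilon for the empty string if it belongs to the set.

FIRST(B) = {c}
FIRST(S) = {epsilon, b, c}  (via N Q, Q B b G)
FIRST(G) = {epsilon, b, c}  (via N c)
FIRST(Q) = {epsilon, b, c}  (via G)
FIRST(N) = {epsilon, b, c}  (via S, Q)
FIRST(S G Q Q): take FIRST of each symbol in turn, carrying on past any symbol whose FIRST contains epsilon; result {epsilon, b, c}.

{epsilon, b, c}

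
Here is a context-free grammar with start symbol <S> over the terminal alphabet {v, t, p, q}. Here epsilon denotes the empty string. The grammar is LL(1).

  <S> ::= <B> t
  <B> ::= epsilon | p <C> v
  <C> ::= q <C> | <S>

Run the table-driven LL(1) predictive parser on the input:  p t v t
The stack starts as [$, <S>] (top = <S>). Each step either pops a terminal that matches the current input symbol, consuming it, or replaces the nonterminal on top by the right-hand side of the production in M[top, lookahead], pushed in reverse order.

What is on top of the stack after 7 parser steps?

step 1: stack=$ <S>  input=p t v t $  — expand <S> ::= <B> t
step 2: stack=$ t <B>  input=p t v t $  — expand <B> ::= p <C> v
step 3: stack=$ t v <C> p  input=p t v t $  — match p
step 4: stack=$ t v <C>  input=t v t $  — expand <C> ::= <S>
step 5: stack=$ t v <S>  input=t v t $  — expand <S> ::= <B> t
step 6: stack=$ t v t <B>  input=t v t $  — expand <B> ::= epsilon
step 7: stack=$ t v t  input=t v t $  — match t
Stack after step 7: $ t v (top = v).

v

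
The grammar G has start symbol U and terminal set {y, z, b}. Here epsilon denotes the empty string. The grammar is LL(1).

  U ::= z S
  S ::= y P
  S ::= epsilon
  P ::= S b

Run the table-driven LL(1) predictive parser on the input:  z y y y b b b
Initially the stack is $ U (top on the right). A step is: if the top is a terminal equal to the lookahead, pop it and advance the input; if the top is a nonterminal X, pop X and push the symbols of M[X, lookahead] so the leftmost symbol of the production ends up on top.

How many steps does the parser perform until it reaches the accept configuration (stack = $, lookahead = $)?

      Stack      Input            Action
   1  $ U        z y y y b b b $  expand U ::= z S
   2  $ S z      z y y y b b b $  match z
   3  $ S        y y y b b b $    expand S ::= y P
   4  $ P y      y y y b b b $    match y
   5  $ P        y y b b b $      expand P ::= S b
   6  $ b S      y y b b b $      expand S ::= y P
   7  $ b P y    y y b b b $      match y
   8  $ b P      y b b b $        expand P ::= S b
   9  $ b b S    y b b b $        expand S ::= y P
  10  $ b b P y  y b b b $        match y
  11  $ b b P    b b b $          expand P ::= S b
  12  $ b b b S  b b b $          expand S ::= epsilon
  13  $ b b b    b b b $          match b
  14  $ b b      b b $            match b
  15  $ b        b $              match b
Accept reached after 15 steps.

15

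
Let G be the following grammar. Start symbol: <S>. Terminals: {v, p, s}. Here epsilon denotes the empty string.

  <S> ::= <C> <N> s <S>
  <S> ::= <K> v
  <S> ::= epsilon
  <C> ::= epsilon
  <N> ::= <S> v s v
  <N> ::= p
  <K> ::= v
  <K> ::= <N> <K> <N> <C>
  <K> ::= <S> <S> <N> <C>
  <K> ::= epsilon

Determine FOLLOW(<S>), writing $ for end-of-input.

{$, p, v}

FIRST(<C>) = {epsilon}
FIRST(<S>) = {epsilon, p, v}  (via <C> <N> s <S>, <K> v)
FIRST(<N>) = {p, v}  (via <S> v s v)
FIRST(<K>) = {epsilon, p, v}  (via <N> <K> <N> <C>, <S> <S> <N> <C>)
FOLLOW(<S>) includes $ since <S> is the start symbol.
FOLLOW(<S>): in <S>::=<C> <N> s <S>, the suffix after <S> is empty (adds nothing new); in <N>::=<S> v s v, <S> is followed by v s v with FIRST {v}; in <K>::=<S> <S> <N> <C> (occurrence 1), <S> is followed by <S> <N> <C> with FIRST {p, v}; in <K>::=<S> <S> <N> <C> (occurrence 2), <S> is followed by <N> <C> with FIRST {p, v}. Thus FOLLOW(<S>) = {$, p, v}.
FOLLOW(<K>): in <S>::=<K> v, <K> is followed by v with FIRST {v}; in <K>::=<N> <K> <N> <C>, <K> is followed by <N> <C> with FIRST {p, v}. Thus FOLLOW(<K>) = {p, v}.
FOLLOW(<C>): in <S>::=<C> <N> s <S>, <C> is followed by <N> s <S> with FIRST {p, v}; in <K>::=<N> <K> <N> <C>, the suffix after <C> is empty, so FOLLOW(<C>) ⊇ FOLLOW(<K>) = {p, v}; in <K>::=<S> <S> <N> <C>, the suffix after <C> is empty, so FOLLOW(<C>) ⊇ FOLLOW(<K>) = {p, v}. Thus FOLLOW(<C>) = {p, v}.
FOLLOW(<N>): in <S>::=<C> <N> s <S>, <N> is followed by s <S> with FIRST {s}; in <K>::=<N> <K> <N> <C> (occurrence 1), <N> is followed by <K> <N> <C> with FIRST {p, v}; in <K>::=<N> <K> <N> <C> (occurrence 2), <N> is followed by <C> with FIRST {epsilon}; in <K>::=<N> <K> <N> <C> (occurrence 2), the suffix after <N> is nullable, so FOLLOW(<N>) ⊇ FOLLOW(<K>) = {p, v}; in <K>::=<S> <S> <N> <C>, <N> is followed by <C> with FIRST {epsilon}; in <K>::=<S> <S> <N> <C>, the suffix after <N> is nullable, so FOLLOW(<N>) ⊇ FOLLOW(<K>) = {p, v}. Thus FOLLOW(<N>) = {p, s, v}.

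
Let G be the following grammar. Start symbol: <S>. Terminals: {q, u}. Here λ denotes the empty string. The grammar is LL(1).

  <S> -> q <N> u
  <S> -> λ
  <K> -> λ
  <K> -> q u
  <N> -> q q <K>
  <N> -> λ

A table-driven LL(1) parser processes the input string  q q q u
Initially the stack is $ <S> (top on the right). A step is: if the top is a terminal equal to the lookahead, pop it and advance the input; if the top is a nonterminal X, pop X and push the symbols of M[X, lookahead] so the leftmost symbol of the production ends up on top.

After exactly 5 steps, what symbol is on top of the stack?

     Stack        Input      Action
  1  $ <S>        q q q u $  expand <S> -> q <N> u
  2  $ u <N> q    q q q u $  match q
  3  $ u <N>      q q u $    expand <N> -> q q <K>
  4  $ u <K> q q  q q u $    match q
  5  $ u <K> q    q u $      match q
Stack after step 5: $ u <K> (top = <K>).

<K>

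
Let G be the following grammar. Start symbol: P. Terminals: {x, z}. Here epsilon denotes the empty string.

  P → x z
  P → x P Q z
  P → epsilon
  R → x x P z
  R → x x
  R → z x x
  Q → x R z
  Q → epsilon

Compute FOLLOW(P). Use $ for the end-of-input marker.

{$, x, z}

FIRST(P) = {epsilon, x}
FIRST(R) = {x, z}
FIRST(Q) = {epsilon, x}
FOLLOW(P) includes $ since P is the start symbol.
FOLLOW(P): in P→x P Q z, P is followed by Q z with FIRST {x, z}; in R→x x P z, P is followed by z with FIRST {z}. Thus FOLLOW(P) = {$, x, z}.
FOLLOW(R): in Q→x R z, R is followed by z with FIRST {z}. Thus FOLLOW(R) = {z}.
FOLLOW(Q): in P→x P Q z, Q is followed by z with FIRST {z}. Thus FOLLOW(Q) = {z}.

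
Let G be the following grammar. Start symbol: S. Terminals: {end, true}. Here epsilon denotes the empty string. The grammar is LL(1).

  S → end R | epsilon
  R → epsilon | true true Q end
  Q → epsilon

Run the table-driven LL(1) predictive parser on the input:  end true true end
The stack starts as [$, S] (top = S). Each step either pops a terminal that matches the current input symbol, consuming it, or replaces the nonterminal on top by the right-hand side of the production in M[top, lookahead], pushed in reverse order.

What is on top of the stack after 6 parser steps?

step 1: stack=$ S  input=end true true end $  — expand S → end R
step 2: stack=$ R end  input=end true true end $  — match end
step 3: stack=$ R  input=true true end $  — expand R → true true Q end
step 4: stack=$ end Q true true  input=true true end $  — match true
step 5: stack=$ end Q true  input=true end $  — match true
step 6: stack=$ end Q  input=end $  — expand Q → epsilon
Stack after step 6: $ end (top = end).

end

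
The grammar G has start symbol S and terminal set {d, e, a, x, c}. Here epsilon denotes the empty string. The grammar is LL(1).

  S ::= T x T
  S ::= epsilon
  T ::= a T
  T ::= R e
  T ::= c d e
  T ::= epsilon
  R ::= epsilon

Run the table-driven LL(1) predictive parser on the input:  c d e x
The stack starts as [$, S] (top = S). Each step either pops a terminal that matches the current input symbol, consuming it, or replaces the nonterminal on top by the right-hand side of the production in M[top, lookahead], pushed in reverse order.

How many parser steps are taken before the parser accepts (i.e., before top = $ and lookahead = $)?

     Stack        Input      Action
  1  $ S          c d e x $  expand S ::= T x T
  2  $ T x T      c d e x $  expand T ::= c d e
  3  $ T x e d c  c d e x $  match c
  4  $ T x e d    d e x $    match d
  5  $ T x e      e x $      match e
  6  $ T x        x $        match x
  7  $ T          $          expand T ::= epsilon
Accept reached after 7 steps.

7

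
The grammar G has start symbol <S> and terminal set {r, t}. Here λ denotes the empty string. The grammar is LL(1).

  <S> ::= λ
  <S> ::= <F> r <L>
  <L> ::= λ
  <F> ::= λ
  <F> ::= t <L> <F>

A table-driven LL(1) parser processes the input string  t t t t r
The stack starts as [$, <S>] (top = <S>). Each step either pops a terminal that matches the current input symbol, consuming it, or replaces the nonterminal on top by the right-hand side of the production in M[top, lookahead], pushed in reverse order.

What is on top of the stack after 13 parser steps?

      Stack              Input        Action
   1  $ <S>              t t t t r $  expand <S> ::= <F> r <L>
   2  $ <L> r <F>        t t t t r $  expand <F> ::= t <L> <F>
   3  $ <L> r <F> <L> t  t t t t r $  match t
   4  $ <L> r <F> <L>    t t t r $    expand <L> ::= λ
   5  $ <L> r <F>        t t t r $    expand <F> ::= t <L> <F>
   6  $ <L> r <F> <L> t  t t t r $    match t
   7  $ <L> r <F> <L>    t t r $      expand <L> ::= λ
   8  $ <L> r <F>        t t r $      expand <F> ::= t <L> <F>
   9  $ <L> r <F> <L> t  t t r $      match t
  10  $ <L> r <F> <L>    t r $        expand <L> ::= λ
  11  $ <L> r <F>        t r $        expand <F> ::= t <L> <F>
  12  $ <L> r <F> <L> t  t r $        match t
  13  $ <L> r <F> <L>    r $          expand <L> ::= λ
Stack after step 13: $ <L> r <F> (top = <F>).

<F>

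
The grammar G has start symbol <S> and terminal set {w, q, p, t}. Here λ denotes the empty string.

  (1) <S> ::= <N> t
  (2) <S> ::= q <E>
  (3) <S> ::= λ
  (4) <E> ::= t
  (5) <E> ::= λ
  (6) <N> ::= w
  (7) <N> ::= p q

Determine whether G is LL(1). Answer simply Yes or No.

Yes

FIRST(<S>) = {λ, p, q, w}
FIRST(<E>) = {λ, t}
FIRST(<N>) = {p, w}
FOLLOW(<S>) = {$}
FOLLOW(<E>) = {$}
FOLLOW(<N>) = {t}
Each cell of M receives at most one production.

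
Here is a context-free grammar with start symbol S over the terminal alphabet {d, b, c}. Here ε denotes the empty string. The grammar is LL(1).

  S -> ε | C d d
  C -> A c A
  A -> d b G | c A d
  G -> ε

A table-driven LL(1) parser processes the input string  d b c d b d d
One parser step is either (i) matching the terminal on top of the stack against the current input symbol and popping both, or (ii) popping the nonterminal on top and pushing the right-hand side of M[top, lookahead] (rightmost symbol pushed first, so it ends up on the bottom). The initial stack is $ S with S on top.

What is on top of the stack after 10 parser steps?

G

step 1: stack=$ S  input=d b c d b d d $  — expand S -> C d d
step 2: stack=$ d d C  input=d b c d b d d $  — expand C -> A c A
step 3: stack=$ d d A c A  input=d b c d b d d $  — expand A -> d b G
step 4: stack=$ d d A c G b d  input=d b c d b d d $  — match d
step 5: stack=$ d d A c G b  input=b c d b d d $  — match b
step 6: stack=$ d d A c G  input=c d b d d $  — expand G -> ε
step 7: stack=$ d d A c  input=c d b d d $  — match c
step 8: stack=$ d d A  input=d b d d $  — expand A -> d b G
step 9: stack=$ d d G b d  input=d b d d $  — match d
step 10: stack=$ d d G b  input=b d d $  — match b
Stack after step 10: $ d d G (top = G).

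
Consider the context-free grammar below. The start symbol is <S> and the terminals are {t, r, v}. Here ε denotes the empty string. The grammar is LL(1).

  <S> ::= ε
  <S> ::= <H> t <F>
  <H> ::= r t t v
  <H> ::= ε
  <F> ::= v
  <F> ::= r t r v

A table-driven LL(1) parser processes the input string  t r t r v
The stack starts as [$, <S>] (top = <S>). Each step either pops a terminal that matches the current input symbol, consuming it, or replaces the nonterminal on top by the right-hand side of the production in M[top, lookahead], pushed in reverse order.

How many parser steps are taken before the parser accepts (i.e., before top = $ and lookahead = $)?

     Stack        Input        Action
  1  $ <S>        t r t r v $  expand <S> ::= <H> t <F>
  2  $ <F> t <H>  t r t r v $  expand <H> ::= ε
  3  $ <F> t      t r t r v $  match t
  4  $ <F>        r t r v $    expand <F> ::= r t r v
  5  $ v r t r    r t r v $    match r
  6  $ v r t      t r v $      match t
  7  $ v r        r v $        match r
  8  $ v          v $          match v
Accept reached after 8 steps.

8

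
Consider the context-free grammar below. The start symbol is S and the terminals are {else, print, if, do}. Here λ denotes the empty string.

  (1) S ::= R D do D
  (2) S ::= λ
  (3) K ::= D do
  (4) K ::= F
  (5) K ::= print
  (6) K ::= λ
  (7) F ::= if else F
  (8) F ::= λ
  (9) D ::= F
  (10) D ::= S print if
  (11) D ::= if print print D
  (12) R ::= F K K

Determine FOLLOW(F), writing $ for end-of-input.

FIRST(F) = {λ, if}
FIRST(S) = {λ, do, if, print}  (via R D do D)
FIRST(D) = {λ, do, if, print}  (via F, S print if)
FIRST(K) = {λ, do, if, print}  (via D do, F)
FIRST(R) = {λ, do, if, print}  (via F K K)
FOLLOW(S) includes $ since S is the start symbol.
FOLLOW(S): in D::=S print if, S is followed by print if with FIRST {print}. Thus FOLLOW(S) = {$, print}.
FOLLOW(D): in S::=R D do D (occurrence 1), D is followed by do D with FIRST {do}; in S::=R D do D (occurrence 2), the suffix after D is empty, so FOLLOW(D) ⊇ FOLLOW(S) = {$, print}; in K::=D do, D is followed by do with FIRST {do}; in D::=if print print D, the suffix after D is empty (adds nothing new). Thus FOLLOW(D) = {$, do, print}.
FOLLOW(R): in S::=R D do D, R is followed by D do D with FIRST {do, if, print}. Thus FOLLOW(R) = {do, if, print}.
FOLLOW(K): in R::=F K K (occurrence 1), K is followed by K with FIRST {λ, do, if, print}; in R::=F K K (occurrence 1), the suffix after K is nullable, so FOLLOW(K) ⊇ FOLLOW(R) = {do, if, print}; in R::=F K K (occurrence 2), the suffix after K is empty, so FOLLOW(K) ⊇ FOLLOW(R) = {do, if, print}. Thus FOLLOW(K) = {do, if, print}.
FOLLOW(F): in K::=F, the suffix after F is empty, so FOLLOW(F) ⊇ FOLLOW(K) = {do, if, print}; in F::=if else F, the suffix after F is empty (adds nothing new); in D::=F, the suffix after F is empty, so FOLLOW(F) ⊇ FOLLOW(D) = {$, do, print}; in R::=F K K, F is followed by K K with FIRST {λ, do, if, print}; in R::=F K K, the suffix after F is nullable, so FOLLOW(F) ⊇ FOLLOW(R) = {do, if, print}. Thus FOLLOW(F) = {$, do, if, print}.

{$, do, if, print}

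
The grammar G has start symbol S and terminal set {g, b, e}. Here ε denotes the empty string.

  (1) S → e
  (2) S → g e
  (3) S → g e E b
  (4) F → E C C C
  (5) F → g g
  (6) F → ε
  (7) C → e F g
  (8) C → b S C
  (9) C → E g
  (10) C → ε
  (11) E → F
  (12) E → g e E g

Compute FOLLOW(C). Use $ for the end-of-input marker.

{b, e, g}

FIRST(S) = {e, g}
FIRST(F) = {ε, b, e, g}  (via E C C C)
FIRST(E) = {ε, b, e, g}  (via F)
FIRST(C) = {ε, b, e, g}  (via E g)
FOLLOW(S) includes $ since S is the start symbol.
FOLLOW(S): in C→b S C, S is followed by C with FIRST {ε, b, e, g}; in C→b S C, the suffix after S is nullable, so FOLLOW(S) ⊇ FOLLOW(C) = {b, e, g}. Thus FOLLOW(S) = {$, b, e, g}.
FOLLOW(F): in C→e F g, F is followed by g with FIRST {g}; in E→F, the suffix after F is empty, so FOLLOW(F) ⊇ FOLLOW(E) = {b, e, g}. Thus FOLLOW(F) = {b, e, g}.
FOLLOW(C): in F→E C C C (occurrence 1), C is followed by C C with FIRST {ε, b, e, g}; in F→E C C C (occurrence 1), the suffix after C is nullable, so FOLLOW(C) ⊇ FOLLOW(F) = {b, e, g}; in F→E C C C (occurrence 2), C is followed by C with FIRST {ε, b, e, g}; in F→E C C C (occurrence 2), the suffix after C is nullable, so FOLLOW(C) ⊇ FOLLOW(F) = {b, e, g}; in F→E C C C (occurrence 3), the suffix after C is empty, so FOLLOW(C) ⊇ FOLLOW(F) = {b, e, g}; in C→b S C, the suffix after C is empty (adds nothing new). Thus FOLLOW(C) = {b, e, g}.
FOLLOW(E): in S→g e E b, E is followed by b with FIRST {b}; in F→E C C C, E is followed by C C C with FIRST {ε, b, e, g}; in F→E C C C, the suffix after E is nullable, so FOLLOW(E) ⊇ FOLLOW(F) = {b, e, g}; in C→E g, E is followed by g with FIRST {g}; in E→g e E g, E is followed by g with FIRST {g}. Thus FOLLOW(E) = {b, e, g}.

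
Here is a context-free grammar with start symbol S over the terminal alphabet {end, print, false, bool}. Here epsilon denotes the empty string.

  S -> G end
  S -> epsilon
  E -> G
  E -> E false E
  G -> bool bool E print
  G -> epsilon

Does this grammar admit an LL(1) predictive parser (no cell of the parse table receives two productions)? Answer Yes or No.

No

FIRST(S) = {epsilon, bool, end}
FIRST(E) = {epsilon, bool, false}
FIRST(G) = {epsilon, bool}
FOLLOW(S) = {$}
FOLLOW(E) = {false, print}
FOLLOW(G) = {end, false, print}
Cell M[E, bool] receives both E -> G and E -> E false E — the grammar is not LL(1).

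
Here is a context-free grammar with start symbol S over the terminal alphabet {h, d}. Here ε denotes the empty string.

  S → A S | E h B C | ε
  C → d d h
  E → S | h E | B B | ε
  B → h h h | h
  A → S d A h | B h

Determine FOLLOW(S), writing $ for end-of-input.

FIRST(C) = {d}
FIRST(B) = {h}
FIRST(S) = {ε, d, h}  (via A S, E h B C)
FIRST(E) = {ε, d, h}  (via S, B B)
FIRST(A) = {d, h}  (via S d A h, B h)
FOLLOW(S) includes $ since S is the start symbol.
FOLLOW(E): in S→E h B C, E is followed by h B C with FIRST {h}; in E→h E, the suffix after E is empty (adds nothing new). Thus FOLLOW(E) = {h}.
FOLLOW(S): in S→A S, the suffix after S is empty (adds nothing new); in E→S, the suffix after S is empty, so FOLLOW(S) ⊇ FOLLOW(E) = {h}; in A→S d A h, S is followed by d A h with FIRST {d}. Thus FOLLOW(S) = {$, d, h}.
FOLLOW(C): in S→E h B C, the suffix after C is empty, so FOLLOW(C) ⊇ FOLLOW(S) = {$, d, h}. Thus FOLLOW(C) = {$, d, h}.
FOLLOW(B): in S→E h B C, B is followed by C with FIRST {d}; in E→B B (occurrence 1), B is followed by B with FIRST {h}; in E→B B (occurrence 2), the suffix after B is empty, so FOLLOW(B) ⊇ FOLLOW(E) = {h}; in A→B h, B is followed by h with FIRST {h}. Thus FOLLOW(B) = {d, h}.
FOLLOW(A): in S→A S, A is followed by S with FIRST {ε, d, h}; in S→A S, the suffix after A is nullable, so FOLLOW(A) ⊇ FOLLOW(S) = {$, d, h}; in A→S d A h, A is followed by h with FIRST {h}. Thus FOLLOW(A) = {$, d, h}.

{$, d, h}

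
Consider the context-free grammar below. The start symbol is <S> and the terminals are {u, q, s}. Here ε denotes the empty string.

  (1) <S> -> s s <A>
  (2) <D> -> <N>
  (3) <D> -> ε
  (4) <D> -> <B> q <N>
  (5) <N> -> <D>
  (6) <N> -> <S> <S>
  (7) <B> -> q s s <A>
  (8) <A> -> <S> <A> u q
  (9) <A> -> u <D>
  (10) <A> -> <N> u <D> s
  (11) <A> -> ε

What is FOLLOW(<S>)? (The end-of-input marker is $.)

FIRST(<S>) = {s}
FIRST(<B>) = {q}
FIRST(<D>) = {ε, q, s}  (via <N>, <B> q <N>)
FIRST(<N>) = {ε, q, s}  (via <D>, <S> <S>)
FIRST(<A>) = {ε, q, s, u}  (via <S> <A> u q, <N> u <D> s)
FOLLOW(<S>) includes $ since <S> is the start symbol.
FOLLOW(<B>): in <D>-><B> q <N>, <B> is followed by q <N> with FIRST {q}. Thus FOLLOW(<B>) = {q}.
FOLLOW(<S>): in <N>-><S> <S> (occurrence 1), <S> is followed by <S> with FIRST {s}; in <N>-><S> <S> (occurrence 2), the suffix after <S> is empty, so FOLLOW(<S>) ⊇ FOLLOW(<N>) = {$, q, s, u}; in <A>-><S> <A> u q, <S> is followed by <A> u q with FIRST {q, s, u}. Thus FOLLOW(<S>) = {$, q, s, u}.
FOLLOW(<A>): in <S>->s s <A>, the suffix after <A> is empty, so FOLLOW(<A>) ⊇ FOLLOW(<S>) = {$, q, s, u}; in <B>->q s s <A>, the suffix after <A> is empty, so FOLLOW(<A>) ⊇ FOLLOW(<B>) = {q}; in <A>-><S> <A> u q, <A> is followed by u q with FIRST {u}. Thus FOLLOW(<A>) = {$, q, s, u}.
FOLLOW(<D>): in <N>-><D>, the suffix after <D> is empty, so FOLLOW(<D>) ⊇ FOLLOW(<N>) = {$, q, s, u}; in <A>->u <D>, the suffix after <D> is empty, so FOLLOW(<D>) ⊇ FOLLOW(<A>) = {$, q, s, u}; in <A>-><N> u <D> s, <D> is followed by s with FIRST {s}. Thus FOLLOW(<D>) = {$, q, s, u}.
FOLLOW(<N>): in <D>-><N>, the suffix after <N> is empty, so FOLLOW(<N>) ⊇ FOLLOW(<D>) = {$, q, s, u}; in <D>-><B> q <N>, the suffix after <N> is empty, so FOLLOW(<N>) ⊇ FOLLOW(<D>) = {$, q, s, u}; in <A>-><N> u <D> s, <N> is followed by u <D> s with FIRST {u}. Thus FOLLOW(<N>) = {$, q, s, u}.

{$, q, s, u}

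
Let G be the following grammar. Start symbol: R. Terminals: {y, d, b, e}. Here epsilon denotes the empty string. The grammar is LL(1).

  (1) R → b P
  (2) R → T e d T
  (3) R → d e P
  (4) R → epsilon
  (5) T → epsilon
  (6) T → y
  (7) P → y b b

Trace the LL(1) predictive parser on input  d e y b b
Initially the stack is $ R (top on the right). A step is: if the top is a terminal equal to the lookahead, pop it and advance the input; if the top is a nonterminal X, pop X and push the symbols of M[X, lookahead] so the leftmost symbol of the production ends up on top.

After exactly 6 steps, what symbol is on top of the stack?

step 1: stack=$ R  input=d e y b b $  — expand R → d e P
step 2: stack=$ P e d  input=d e y b b $  — match d
step 3: stack=$ P e  input=e y b b $  — match e
step 4: stack=$ P  input=y b b $  — expand P → y b b
step 5: stack=$ b b y  input=y b b $  — match y
step 6: stack=$ b b  input=b b $  — match b
Stack after step 6: $ b (top = b).

b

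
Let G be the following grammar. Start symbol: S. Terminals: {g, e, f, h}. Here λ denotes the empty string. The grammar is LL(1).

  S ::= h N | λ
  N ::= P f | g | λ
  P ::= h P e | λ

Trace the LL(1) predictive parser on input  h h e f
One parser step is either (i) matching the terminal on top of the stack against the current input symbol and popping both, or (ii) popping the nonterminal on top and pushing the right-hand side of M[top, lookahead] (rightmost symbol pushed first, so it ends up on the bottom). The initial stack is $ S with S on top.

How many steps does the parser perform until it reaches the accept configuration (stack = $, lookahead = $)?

8

     Stack      Input      Action
  1  $ S        h h e f $  expand S ::= h N
  2  $ N h      h h e f $  match h
  3  $ N        h e f $    expand N ::= P f
  4  $ f P      h e f $    expand P ::= h P e
  5  $ f e P h  h e f $    match h
  6  $ f e P    e f $      expand P ::= λ
  7  $ f e      e f $      match e
  8  $ f        f $        match f
Accept reached after 8 steps.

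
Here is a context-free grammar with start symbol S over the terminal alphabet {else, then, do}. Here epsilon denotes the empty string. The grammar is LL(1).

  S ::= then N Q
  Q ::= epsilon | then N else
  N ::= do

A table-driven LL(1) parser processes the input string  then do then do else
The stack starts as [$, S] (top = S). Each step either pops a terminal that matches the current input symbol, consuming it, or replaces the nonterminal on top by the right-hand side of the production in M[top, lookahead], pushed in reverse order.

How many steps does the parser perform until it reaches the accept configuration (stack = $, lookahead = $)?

step 1: stack=$ S  input=then do then do else $  — expand S ::= then N Q
step 2: stack=$ Q N then  input=then do then do else $  — match then
step 3: stack=$ Q N  input=do then do else $  — expand N ::= do
step 4: stack=$ Q do  input=do then do else $  — match do
step 5: stack=$ Q  input=then do else $  — expand Q ::= then N else
step 6: stack=$ else N then  input=then do else $  — match then
step 7: stack=$ else N  input=do else $  — expand N ::= do
step 8: stack=$ else do  input=do else $  — match do
step 9: stack=$ else  input=else $  — match else
Accept reached after 9 steps.

9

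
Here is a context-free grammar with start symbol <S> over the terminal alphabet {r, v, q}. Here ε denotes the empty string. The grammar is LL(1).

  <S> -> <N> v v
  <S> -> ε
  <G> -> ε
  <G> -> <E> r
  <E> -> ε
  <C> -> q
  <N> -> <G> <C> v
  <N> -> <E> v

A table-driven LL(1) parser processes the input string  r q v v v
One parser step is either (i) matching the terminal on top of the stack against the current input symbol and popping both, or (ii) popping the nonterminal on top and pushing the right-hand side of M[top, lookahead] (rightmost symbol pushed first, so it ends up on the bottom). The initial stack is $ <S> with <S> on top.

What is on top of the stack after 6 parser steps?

step 1: stack=$ <S>  input=r q v v v $  — expand <S> -> <N> v v
step 2: stack=$ v v <N>  input=r q v v v $  — expand <N> -> <G> <C> v
step 3: stack=$ v v v <C> <G>  input=r q v v v $  — expand <G> -> <E> r
step 4: stack=$ v v v <C> r <E>  input=r q v v v $  — expand <E> -> ε
step 5: stack=$ v v v <C> r  input=r q v v v $  — match r
step 6: stack=$ v v v <C>  input=q v v v $  — expand <C> -> q
Stack after step 6: $ v v v q (top = q).

q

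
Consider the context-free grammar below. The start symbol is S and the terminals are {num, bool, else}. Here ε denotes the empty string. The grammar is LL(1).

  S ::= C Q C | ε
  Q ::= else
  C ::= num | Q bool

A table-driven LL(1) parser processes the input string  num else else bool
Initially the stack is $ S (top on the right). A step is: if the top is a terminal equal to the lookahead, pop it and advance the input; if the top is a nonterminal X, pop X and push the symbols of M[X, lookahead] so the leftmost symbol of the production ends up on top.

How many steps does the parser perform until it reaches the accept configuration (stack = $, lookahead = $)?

     Stack        Input                 Action
  1  $ S          num else else bool $  expand S ::= C Q C
  2  $ C Q C      num else else bool $  expand C ::= num
  3  $ C Q num    num else else bool $  match num
  4  $ C Q        else else bool $      expand Q ::= else
  5  $ C else     else else bool $      match else
  6  $ C          else bool $           expand C ::= Q bool
  7  $ bool Q     else bool $           expand Q ::= else
  8  $ bool else  else bool $           match else
  9  $ bool       bool $                match bool
Accept reached after 9 steps.

9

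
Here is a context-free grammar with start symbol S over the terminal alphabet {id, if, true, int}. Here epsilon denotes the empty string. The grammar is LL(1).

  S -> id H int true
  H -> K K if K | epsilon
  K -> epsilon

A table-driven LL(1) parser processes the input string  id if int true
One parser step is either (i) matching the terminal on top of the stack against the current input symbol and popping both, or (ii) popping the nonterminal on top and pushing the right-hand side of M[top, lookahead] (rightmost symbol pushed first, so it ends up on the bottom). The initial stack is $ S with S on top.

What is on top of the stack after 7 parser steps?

step 1: stack=$ S  input=id if int true $  — expand S -> id H int true
step 2: stack=$ true int H id  input=id if int true $  — match id
step 3: stack=$ true int H  input=if int true $  — expand H -> K K if K
step 4: stack=$ true int K if K K  input=if int true $  — expand K -> epsilon
step 5: stack=$ true int K if K  input=if int true $  — expand K -> epsilon
step 6: stack=$ true int K if  input=if int true $  — match if
step 7: stack=$ true int K  input=int true $  — expand K -> epsilon
Stack after step 7: $ true int (top = int).

int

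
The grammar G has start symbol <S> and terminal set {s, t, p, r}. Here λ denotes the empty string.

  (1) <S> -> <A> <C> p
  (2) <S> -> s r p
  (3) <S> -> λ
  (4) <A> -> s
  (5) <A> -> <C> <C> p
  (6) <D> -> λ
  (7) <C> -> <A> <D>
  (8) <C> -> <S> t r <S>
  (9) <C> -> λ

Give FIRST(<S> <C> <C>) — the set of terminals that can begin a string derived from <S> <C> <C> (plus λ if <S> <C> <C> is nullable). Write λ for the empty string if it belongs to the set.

{λ, p, s, t}

FIRST(<D>): from <D>->λ we get {λ}. So FIRST(<D>) = {λ}.
FIRST(<S>): from <S>-><A> <C> p we get {p, s, t}; from <S>->s r p we get {s}; from <S>->λ we get {λ}. So FIRST(<S>) = {λ, p, s, t}.
FIRST(<A>): from <A>->s we get {s}; from <A>-><C> <C> p we get {p, s, t}. So FIRST(<A>) = {p, s, t}.
FIRST(<C>): from <C>-><A> <D> we get {p, s, t}; from <C>-><S> t r <S> we get {p, s, t}; from <C>->λ we get {λ}. So FIRST(<C>) = {λ, p, s, t}.
FIRST(<S> <C> <C>): take FIRST of each symbol in turn, carrying on past any symbol whose FIRST contains λ; result {λ, p, s, t}.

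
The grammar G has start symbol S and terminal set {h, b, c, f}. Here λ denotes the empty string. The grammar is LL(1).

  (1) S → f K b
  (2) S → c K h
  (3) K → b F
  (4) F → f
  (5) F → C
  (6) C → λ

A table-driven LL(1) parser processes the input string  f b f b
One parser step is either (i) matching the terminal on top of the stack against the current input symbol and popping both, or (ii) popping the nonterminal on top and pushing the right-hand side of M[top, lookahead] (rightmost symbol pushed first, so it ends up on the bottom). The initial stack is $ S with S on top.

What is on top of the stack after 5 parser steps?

     Stack    Input      Action
  1  $ S      f b f b $  expand S → f K b
  2  $ b K f  f b f b $  match f
  3  $ b K    b f b $    expand K → b F
  4  $ b F b  b f b $    match b
  5  $ b F    f b $      expand F → f
Stack after step 5: $ b f (top = f).

f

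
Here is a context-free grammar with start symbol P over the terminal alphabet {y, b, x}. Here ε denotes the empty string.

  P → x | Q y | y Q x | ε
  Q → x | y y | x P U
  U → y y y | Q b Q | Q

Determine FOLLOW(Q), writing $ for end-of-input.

FIRST(Q): from Q→x we get {x}; from Q→y y we get {y}; from Q→x P U we get {x}. So FIRST(Q) = {x, y}.
FIRST(P): from P→x we get {x}; from P→Q y we get {x, y}; from P→y Q x we get {y}; from P→ε we get {ε}. So FIRST(P) = {ε, x, y}.
FIRST(U): from U→y y y we get {y}; from U→Q b Q we get {x, y}; from U→Q we get {x, y}. So FIRST(U) = {x, y}.
FOLLOW(P) includes $ since P is the start symbol.
FOLLOW(P): in Q→x P U, P is followed by U with FIRST {x, y}. Thus FOLLOW(P) = {$, x, y}.
FOLLOW(Q): in P→Q y, Q is followed by y with FIRST {y}; in P→y Q x, Q is followed by x with FIRST {x}; in U→Q b Q (occurrence 1), Q is followed by b Q with FIRST {b}; in U→Q b Q (occurrence 2), the suffix after Q is empty, so FOLLOW(Q) ⊇ FOLLOW(U) = {b, x, y}; in U→Q, the suffix after Q is empty, so FOLLOW(Q) ⊇ FOLLOW(U) = {b, x, y}. Thus FOLLOW(Q) = {b, x, y}.
FOLLOW(U): in Q→x P U, the suffix after U is empty, so FOLLOW(U) ⊇ FOLLOW(Q) = {b, x, y}. Thus FOLLOW(U) = {b, x, y}.

{b, x, y}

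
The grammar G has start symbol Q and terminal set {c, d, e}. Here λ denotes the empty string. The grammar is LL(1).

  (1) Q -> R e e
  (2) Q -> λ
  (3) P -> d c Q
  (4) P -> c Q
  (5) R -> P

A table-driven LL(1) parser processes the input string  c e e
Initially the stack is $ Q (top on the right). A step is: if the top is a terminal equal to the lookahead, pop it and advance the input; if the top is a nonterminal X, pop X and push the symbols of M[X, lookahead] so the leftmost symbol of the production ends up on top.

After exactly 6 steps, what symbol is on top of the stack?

step 1: stack=$ Q  input=c e e $  — expand Q -> R e e
step 2: stack=$ e e R  input=c e e $  — expand R -> P
step 3: stack=$ e e P  input=c e e $  — expand P -> c Q
step 4: stack=$ e e Q c  input=c e e $  — match c
step 5: stack=$ e e Q  input=e e $  — expand Q -> λ
step 6: stack=$ e e  input=e e $  — match e
Stack after step 6: $ e (top = e).

e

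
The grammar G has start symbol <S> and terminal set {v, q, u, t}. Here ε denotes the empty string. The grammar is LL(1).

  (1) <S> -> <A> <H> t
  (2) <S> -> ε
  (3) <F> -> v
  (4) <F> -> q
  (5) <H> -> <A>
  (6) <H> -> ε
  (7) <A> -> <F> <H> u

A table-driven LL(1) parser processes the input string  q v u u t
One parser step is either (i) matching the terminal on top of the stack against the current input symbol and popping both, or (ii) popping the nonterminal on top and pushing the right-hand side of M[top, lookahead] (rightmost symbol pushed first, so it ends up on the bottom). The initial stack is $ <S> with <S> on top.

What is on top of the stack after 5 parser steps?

<A>

step 1: stack=$ <S>  input=q v u u t $  — expand <S> -> <A> <H> t
step 2: stack=$ t <H> <A>  input=q v u u t $  — expand <A> -> <F> <H> u
step 3: stack=$ t <H> u <H> <F>  input=q v u u t $  — expand <F> -> q
step 4: stack=$ t <H> u <H> q  input=q v u u t $  — match q
step 5: stack=$ t <H> u <H>  input=v u u t $  — expand <H> -> <A>
Stack after step 5: $ t <H> u <A> (top = <A>).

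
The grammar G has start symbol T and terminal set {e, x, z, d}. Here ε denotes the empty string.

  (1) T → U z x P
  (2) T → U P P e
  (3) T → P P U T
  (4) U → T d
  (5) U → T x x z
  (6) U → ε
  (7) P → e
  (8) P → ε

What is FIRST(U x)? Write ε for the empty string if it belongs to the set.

FIRST(P): from P→e we get {e}; from P→ε we get {ε}. So FIRST(P) = {ε, e}.
FIRST(T): from T→U z x P we get {e, z}; from T→U P P e we get {e, z}; from T→P P U T we get {e, z}. So FIRST(T) = {e, z}.
FIRST(U): from U→T d we get {e, z}; from U→T x x z we get {e, z}; from U→ε we get {ε}. So FIRST(U) = {ε, e, z}.
FIRST(U x): take FIRST of each symbol in turn, carrying on past any symbol whose FIRST contains ε; result {e, x, z}.

{e, x, z}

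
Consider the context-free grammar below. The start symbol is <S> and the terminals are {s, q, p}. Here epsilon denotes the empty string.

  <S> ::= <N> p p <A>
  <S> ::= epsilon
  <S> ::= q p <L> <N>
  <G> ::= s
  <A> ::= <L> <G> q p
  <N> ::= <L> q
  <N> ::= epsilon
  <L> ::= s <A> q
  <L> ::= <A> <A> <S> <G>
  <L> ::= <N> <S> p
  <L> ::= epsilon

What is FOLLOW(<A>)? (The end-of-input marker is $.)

{$, p, q, s}

FIRST(<G>): from <G>::=s we get {s}. So FIRST(<G>) = {s}.
FIRST(<S>): from <S>::=<N> p p <A> we get {p, q, s}; from <S>::=epsilon we get {epsilon}; from <S>::=q p <L> <N> we get {q}. So FIRST(<S>) = {epsilon, p, q, s}.
FIRST(<A>): from <A>::=<L> <G> q p we get {p, q, s}. So FIRST(<A>) = {p, q, s}.
FIRST(<N>): from <N>::=<L> q we get {p, q, s}; from <N>::=epsilon we get {epsilon}. So FIRST(<N>) = {epsilon, p, q, s}.
FIRST(<L>): from <L>::=s <A> q we get {s}; from <L>::=<A> <A> <S> <G> we get {p, q, s}; from <L>::=<N> <S> p we get {p, q, s}; from <L>::=epsilon we get {epsilon}. So FIRST(<L>) = {epsilon, p, q, s}.
FOLLOW(<S>) includes $ since <S> is the start symbol.
FOLLOW(<S>): in <L>::=<A> <A> <S> <G>, <S> is followed by <G> with FIRST {s}; in <L>::=<N> <S> p, <S> is followed by p with FIRST {p}. Thus FOLLOW(<S>) = {$, p, s}.
FOLLOW(<A>): in <S>::=<N> p p <A>, the suffix after <A> is empty, so FOLLOW(<A>) ⊇ FOLLOW(<S>) = {$, p, s}; in <L>::=s <A> q, <A> is followed by q with FIRST {q}; in <L>::=<A> <A> <S> <G> (occurrence 1), <A> is followed by <A> <S> <G> with FIRST {p, q, s}; in <L>::=<A> <A> <S> <G> (occurrence 2), <A> is followed by <S> <G> with FIRST {p, q, s}. Thus FOLLOW(<A>) = {$, p, q, s}.
FOLLOW(<N>): in <S>::=<N> p p <A>, <N> is followed by p p <A> with FIRST {p}; in <S>::=q p <L> <N>, the suffix after <N> is empty, so FOLLOW(<N>) ⊇ FOLLOW(<S>) = {$, p, s}; in <L>::=<N> <S> p, <N> is followed by <S> p with FIRST {p, q, s}. Thus FOLLOW(<N>) = {$, p, q, s}.
FOLLOW(<L>): in <S>::=q p <L> <N>, <L> is followed by <N> with FIRST {epsilon, p, q, s}; in <S>::=q p <L> <N>, the suffix after <L> is nullable, so FOLLOW(<L>) ⊇ FOLLOW(<S>) = {$, p, s}; in <A>::=<L> <G> q p, <L> is followed by <G> q p with FIRST {s}; in <N>::=<L> q, <L> is followed by q with FIRST {q}. Thus FOLLOW(<L>) = {$, p, q, s}.
FOLLOW(<G>): in <A>::=<L> <G> q p, <G> is followed by q p with FIRST {q}; in <L>::=<A> <A> <S> <G>, the suffix after <G> is empty, so FOLLOW(<G>) ⊇ FOLLOW(<L>) = {$, p, q, s}. Thus FOLLOW(<G>) = {$, p, q, s}.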